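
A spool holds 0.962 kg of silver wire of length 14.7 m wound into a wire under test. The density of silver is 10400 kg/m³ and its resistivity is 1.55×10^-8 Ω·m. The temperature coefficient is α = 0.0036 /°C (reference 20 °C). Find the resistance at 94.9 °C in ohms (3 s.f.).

A = m/(density·L) = 0.962/(10400×14.7) = 6.2925e-06 m²
R = ρL/A = (1.55×10^-8)(14.7)/(6.2925e-06) = 0.03621 Ω
R(94.9 °C) = 0.03621 × (1 + 0.0036×74.9) = 0.0460 Ω

0.0460 Ω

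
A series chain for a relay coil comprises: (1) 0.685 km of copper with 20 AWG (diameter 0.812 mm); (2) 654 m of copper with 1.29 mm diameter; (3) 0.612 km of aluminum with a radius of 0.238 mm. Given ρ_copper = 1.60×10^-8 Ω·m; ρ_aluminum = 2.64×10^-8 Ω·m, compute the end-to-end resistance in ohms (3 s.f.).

120 Ω

Seg 1: A = π(0.812/2 mm)² = π(4.0600e-04 m)² = 5.178e-07 m²
R_1 = (1.60×10^-8)(685)/(5.178e-07) = 21.16 Ω
Seg 2: A = π(d/2)² = π(6.4500e-04 m)² = 1.307e-06 m²
R_2 = (1.60×10^-8)(654)/(1.307e-06) = 8.006 Ω
Seg 3: A = πr² = π(2.3800e-04 m)² = 1.780e-07 m²
R_3 = (2.64×10^-8)(612)/(1.780e-07) = 90.79 Ω
R_total = R_1 + R_2 + R_3 = 120 Ω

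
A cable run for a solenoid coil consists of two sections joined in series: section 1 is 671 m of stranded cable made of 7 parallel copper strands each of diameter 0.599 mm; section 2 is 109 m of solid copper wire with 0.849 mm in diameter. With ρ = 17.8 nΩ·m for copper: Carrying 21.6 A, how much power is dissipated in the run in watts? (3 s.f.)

4420 W

ρ = 17.8 nΩ·m = 1.78×10^-8 Ω·m
Section 1: A_strand = π(2.9950e-04)² = 2.818e-07 m²; R₁ = ρL/(N·A_s) = (1.78×10^-8)(671)/(7×2.818e-07) = 6.055 Ω
Section 2: A = π(d/2)² = π(4.2450e-04 m)² = 5.661e-07 m²
R₂ = (1.78×10^-8)(109)/(5.661e-07) = 3.427 Ω
R = R₁ + R₂ = 9.482 Ω
P = I²R = (21.6)² × 9.482 = 4420 W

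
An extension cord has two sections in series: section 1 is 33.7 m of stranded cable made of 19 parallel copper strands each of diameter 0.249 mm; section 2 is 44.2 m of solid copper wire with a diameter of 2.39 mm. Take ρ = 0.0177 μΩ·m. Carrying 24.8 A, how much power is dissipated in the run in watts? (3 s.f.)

ρ = 0.0177 μΩ·m = 1.77×10^-8 Ω·m
Section 1: A_strand = π(1.2450e-04)² = 4.870e-08 m²; R₁ = ρL/(N·A_s) = (1.77×10^-8)(33.7)/(19×4.870e-08) = 0.6447 Ω
Section 2: A = π(d/2)² = π(1.1950e-03 m)² = 4.486e-06 m²
R₂ = (1.77×10^-8)(44.2)/(4.486e-06) = 0.1744 Ω
R = R₁ + R₂ = 0.8191 Ω
P = I²R = (24.8)² × 0.8191 = 504 W

504 W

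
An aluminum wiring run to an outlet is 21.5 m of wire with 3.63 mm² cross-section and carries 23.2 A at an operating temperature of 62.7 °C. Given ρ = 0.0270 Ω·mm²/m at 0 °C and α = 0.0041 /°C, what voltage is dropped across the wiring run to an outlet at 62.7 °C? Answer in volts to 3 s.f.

4.66 V

ρ = 0.0270 Ω·mm²/m = 2.70×10^-8 Ω·m
A = 3.63 mm² = 3.630e-06 m²
R₍0₎ = ρL/A = (2.70×10^-8)(21.5)/(3.630e-06) = 0.1599 Ω
R₍62.7₎ = R₍0₎(1 + αΔT) = 0.1599 × (1 + 0.0041×62.7) = 0.201 Ω
V = IR = 23.2 × 0.201 = 4.66 V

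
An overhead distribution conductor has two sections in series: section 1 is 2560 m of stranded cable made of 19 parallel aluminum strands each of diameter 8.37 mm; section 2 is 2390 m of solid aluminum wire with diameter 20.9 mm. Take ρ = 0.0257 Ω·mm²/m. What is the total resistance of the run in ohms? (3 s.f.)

0.242 Ω

ρ = 0.0257 Ω·mm²/m = 2.57×10^-8 Ω·m
Section 1: A_strand = π(4.1850e-03)² = 5.502e-05 m²; R₁ = ρL/(N·A_s) = (2.57×10^-8)(2560)/(19×5.502e-05) = 0.06293 Ω
Section 2: A = π(d/2)² = π(1.0450e-02 m)² = 3.431e-04 m²
R₂ = (2.57×10^-8)(2390)/(3.431e-04) = 0.179 Ω
R = R₁ + R₂ = 0.242 Ω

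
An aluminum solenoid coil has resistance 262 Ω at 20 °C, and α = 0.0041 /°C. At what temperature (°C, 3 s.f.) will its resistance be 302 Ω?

R = R₀(1 + α(T − T₀)) ⇒ T = T₀ + (R/R₀ − 1)/α
T = 20 + (302/262 − 1)/0.0041 = 20 + (0.1527)/0.0041 = 57.2 °C

57.2 °C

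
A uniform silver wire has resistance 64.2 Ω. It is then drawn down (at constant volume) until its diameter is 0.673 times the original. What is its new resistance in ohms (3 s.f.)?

313 Ω

Volume constant ⇒ L' = L/r² with r = 0.673. R' = ρL'/A' = ρ(L/r²)/(πr²d₀²/4) = R/r⁴.
R' = 4.875 × 64.2 = 313 Ω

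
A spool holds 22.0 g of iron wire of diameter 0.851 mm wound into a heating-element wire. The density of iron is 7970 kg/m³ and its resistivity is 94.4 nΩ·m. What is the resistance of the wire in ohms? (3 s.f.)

0.805 Ω

ρ = 94.4 nΩ·m = 9.44×10^-8 Ω·m
A = π(d/2)² = π(4.2550e-04 m)² = 5.6879e-07 m²
L = m/(density·A) = 0.022/(7970×5.6879e-07) = 4.853 m
R = ρL/A = (9.44×10^-8)(4.853)/(5.6879e-07) = 0.805 Ω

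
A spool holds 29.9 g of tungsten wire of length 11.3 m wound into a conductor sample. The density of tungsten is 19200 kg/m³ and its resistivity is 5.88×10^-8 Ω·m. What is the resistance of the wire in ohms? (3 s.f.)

A = m/(density·L) = 0.0299/(19200×11.3) = 1.3781e-07 m²
R = ρL/A = (5.88×10^-8)(11.3)/(1.3781e-07) = 4.82 Ω

4.82 Ω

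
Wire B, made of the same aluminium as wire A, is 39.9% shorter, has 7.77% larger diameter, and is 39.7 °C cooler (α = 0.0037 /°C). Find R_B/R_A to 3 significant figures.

R ∝ ρL/d² with ρ ∝ (1+αΔT), so R_B/R_A = (1 − 39.9/100) × (1 + 7.77/100)⁻² × (1 − 0.0037×39.7)
= 0.601 × 0.861 × 0.8531 = 0.441

0.441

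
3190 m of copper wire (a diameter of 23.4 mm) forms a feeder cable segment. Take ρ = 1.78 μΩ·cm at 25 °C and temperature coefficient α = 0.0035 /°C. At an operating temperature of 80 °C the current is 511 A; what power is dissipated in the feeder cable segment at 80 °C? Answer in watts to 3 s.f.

ρ = 1.78 μΩ·cm = 1.78×10^-8 Ω·m
A = π(d/2)² = π(1.1700e-02 m)² = 4.301e-04 m²
R₍25₎ = ρL/A = (1.78×10^-8)(3190)/(4.301e-04) = 0.132 Ω
R₍80₎ = R₍25₎(1 + αΔT) = 0.132 × (1 + 0.0035×55) = 0.1575 Ω
P = I²R = (511)² × 0.1575 = 41100 W

41100 W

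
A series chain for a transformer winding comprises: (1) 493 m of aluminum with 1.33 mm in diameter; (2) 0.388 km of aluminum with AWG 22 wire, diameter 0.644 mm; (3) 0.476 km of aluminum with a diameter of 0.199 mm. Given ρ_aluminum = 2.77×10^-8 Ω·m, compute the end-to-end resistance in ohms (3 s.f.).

467 Ω

Seg 1: A = π(d/2)² = π(6.6500e-04 m)² = 1.389e-06 m²
R_1 = (2.77×10^-8)(493)/(1.389e-06) = 9.83 Ω
Seg 2: A = π(0.644/2 mm)² = π(3.2200e-04 m)² = 3.257e-07 m²
R_2 = (2.77×10^-8)(388)/(3.257e-07) = 33 Ω
Seg 3: A = π(d/2)² = π(9.9500e-05 m)² = 3.110e-08 m²
R_3 = (2.77×10^-8)(476)/(3.110e-08) = 423.9 Ω
R_total = R_1 + R_2 + R_3 = 467 Ω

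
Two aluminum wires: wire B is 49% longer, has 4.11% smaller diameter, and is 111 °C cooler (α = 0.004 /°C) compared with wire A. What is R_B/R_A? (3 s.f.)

R ∝ ρL/d² with ρ ∝ (1+αΔT), so R_B/R_A = (1 + 49/100) × (1 − 4.11/100)⁻² × (1 − 0.004×111)
= 1.49 × 1.088 × 0.556 = 0.901

0.901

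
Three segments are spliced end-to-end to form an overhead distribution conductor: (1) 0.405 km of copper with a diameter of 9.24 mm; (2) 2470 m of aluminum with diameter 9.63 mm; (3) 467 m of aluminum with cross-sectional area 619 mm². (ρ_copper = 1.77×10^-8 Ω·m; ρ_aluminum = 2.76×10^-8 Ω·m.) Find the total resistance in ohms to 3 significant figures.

Seg 1: A = π(d/2)² = π(4.6200e-03 m)² = 6.706e-05 m²
R_1 = (1.77×10^-8)(405)/(6.706e-05) = 0.1069 Ω
Seg 2: A = π(d/2)² = π(4.8150e-03 m)² = 7.284e-05 m²
R_2 = (2.76×10^-8)(2470)/(7.284e-05) = 0.936 Ω
Seg 3: A = 619 mm² = 6.190e-04 m²
R_3 = (2.76×10^-8)(467)/(6.190e-04) = 0.02082 Ω
R_total = R_1 + R_2 + R_3 = 1.06 Ω

1.06 Ω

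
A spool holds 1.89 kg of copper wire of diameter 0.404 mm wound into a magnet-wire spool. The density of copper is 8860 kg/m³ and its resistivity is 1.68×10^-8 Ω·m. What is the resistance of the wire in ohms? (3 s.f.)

218 Ω

A = π(d/2)² = π(2.0200e-04 m)² = 1.2819e-07 m²
L = m/(density·A) = 1.89/(8860×1.2819e-07) = 1664 m
R = ρL/A = (1.68×10^-8)(1664)/(1.2819e-07) = 218 Ω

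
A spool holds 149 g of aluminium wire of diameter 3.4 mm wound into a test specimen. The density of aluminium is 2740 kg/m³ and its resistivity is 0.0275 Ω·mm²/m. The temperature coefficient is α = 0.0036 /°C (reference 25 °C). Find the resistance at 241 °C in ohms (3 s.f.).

0.0322 Ω

ρ = 0.0275 Ω·mm²/m = 2.75×10^-8 Ω·m
A = π(d/2)² = π(1.7000e-03 m)² = 9.0792e-06 m²
L = m/(density·A) = 0.149/(2740×9.0792e-06) = 5.989 m
R = ρL/A = (2.75×10^-8)(5.989)/(9.0792e-06) = 0.01814 Ω
R(241 °C) = 0.01814 × (1 + 0.0036×216) = 0.0322 Ω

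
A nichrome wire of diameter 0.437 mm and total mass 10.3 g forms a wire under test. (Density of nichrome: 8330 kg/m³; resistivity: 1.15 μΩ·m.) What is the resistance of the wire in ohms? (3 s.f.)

63.2 Ω

ρ = 1.15 μΩ·m = 1.15×10^-6 Ω·m
A = π(d/2)² = π(2.1850e-04 m)² = 1.4999e-07 m²
L = m/(density·A) = 0.0103/(8330×1.4999e-07) = 8.244 m
R = ρL/A = (1.15×10^-6)(8.244)/(1.4999e-07) = 63.2 Ω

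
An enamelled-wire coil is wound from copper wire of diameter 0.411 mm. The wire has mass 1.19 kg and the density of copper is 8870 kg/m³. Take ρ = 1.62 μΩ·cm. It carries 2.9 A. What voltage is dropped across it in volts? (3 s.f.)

358 V

ρ = 1.62 μΩ·cm = 1.62×10^-8 Ω·m
A = π(d/2)² = π(2.0550e-04 m)² = 1.3267e-07 m²
L = m/(density·A) = 1.19/(8870×1.3267e-07) = 1011 m
R = ρL/A = (1.62×10^-8)(1011)/(1.3267e-07) = 123.5 Ω
V = IR = 2.9 × 123.5 = 358 V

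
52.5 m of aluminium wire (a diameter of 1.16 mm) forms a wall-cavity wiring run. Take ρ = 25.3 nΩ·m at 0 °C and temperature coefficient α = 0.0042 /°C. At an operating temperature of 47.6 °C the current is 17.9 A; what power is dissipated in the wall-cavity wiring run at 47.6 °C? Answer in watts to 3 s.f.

483 W

ρ = 25.3 nΩ·m = 2.53×10^-8 Ω·m
A = π(d/2)² = π(5.8000e-04 m)² = 1.057e-06 m²
R₍0₎ = ρL/A = (2.53×10^-8)(52.5)/(1.057e-06) = 1.257 Ω
R₍47.6₎ = R₍0₎(1 + αΔT) = 1.257 × (1 + 0.0042×47.6) = 1.508 Ω
P = I²R = (17.9)² × 1.508 = 483 W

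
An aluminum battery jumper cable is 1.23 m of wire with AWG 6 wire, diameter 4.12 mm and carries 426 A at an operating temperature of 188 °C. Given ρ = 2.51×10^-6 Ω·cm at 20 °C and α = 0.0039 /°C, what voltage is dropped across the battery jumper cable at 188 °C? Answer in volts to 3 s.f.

1.63 V

ρ = 2.51×10^-6 Ω·cm = 2.51×10^-8 Ω·m
A = π(4.12/2 mm)² = π(2.0600e-03 m)² = 1.333e-05 m²
R₍20₎ = ρL/A = (2.51×10^-8)(1.23)/(1.333e-05) = 0.002316 Ω
R₍188₎ = R₍20₎(1 + αΔT) = 0.002316 × (1 + 0.0039×168) = 0.003833 Ω
V = IR = 426 × 0.003833 = 1.63 V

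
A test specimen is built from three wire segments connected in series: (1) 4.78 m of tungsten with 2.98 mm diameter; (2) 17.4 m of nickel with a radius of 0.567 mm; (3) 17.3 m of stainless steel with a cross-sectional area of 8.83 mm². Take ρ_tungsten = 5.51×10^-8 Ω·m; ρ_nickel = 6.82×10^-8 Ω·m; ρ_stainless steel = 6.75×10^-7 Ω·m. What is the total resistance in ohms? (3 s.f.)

2.54 Ω

Seg 1: A = π(d/2)² = π(1.4900e-03 m)² = 6.975e-06 m²
R_1 = (5.51×10^-8)(4.78)/(6.975e-06) = 0.03776 Ω
Seg 2: A = πr² = π(5.6700e-04 m)² = 1.010e-06 m²
R_2 = (6.82×10^-8)(17.4)/(1.010e-06) = 1.175 Ω
Seg 3: A = 8.83 mm² = 8.830e-06 m²
R_3 = (6.75×10^-7)(17.3)/(8.830e-06) = 1.322 Ω
R_total = R_1 + R_2 + R_3 = 2.54 Ω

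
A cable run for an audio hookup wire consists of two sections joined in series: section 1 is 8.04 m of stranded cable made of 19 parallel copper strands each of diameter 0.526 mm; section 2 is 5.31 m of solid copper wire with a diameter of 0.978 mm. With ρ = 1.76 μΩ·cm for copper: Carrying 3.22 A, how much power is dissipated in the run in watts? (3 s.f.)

1.65 W

ρ = 1.76 μΩ·cm = 1.76×10^-8 Ω·m
Section 1: A_strand = π(2.6300e-04)² = 2.173e-07 m²; R₁ = ρL/(N·A_s) = (1.76×10^-8)(8.04)/(19×2.173e-07) = 0.03427 Ω
Section 2: A = π(d/2)² = π(4.8900e-04 m)² = 7.512e-07 m²
R₂ = (1.76×10^-8)(5.31)/(7.512e-07) = 0.1244 Ω
R = R₁ + R₂ = 0.1587 Ω
P = I²R = (3.22)² × 0.1587 = 1.65 W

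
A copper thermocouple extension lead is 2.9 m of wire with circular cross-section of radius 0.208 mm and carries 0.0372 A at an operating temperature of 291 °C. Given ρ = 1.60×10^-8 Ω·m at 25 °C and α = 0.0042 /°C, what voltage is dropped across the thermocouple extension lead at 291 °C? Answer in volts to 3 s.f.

A = πr² = π(2.0800e-04 m)² = 1.359e-07 m²
R₍25₎ = ρL/A = (1.60×10^-8)(2.9)/(1.359e-07) = 0.3414 Ω
R₍291₎ = R₍25₎(1 + αΔT) = 0.3414 × (1 + 0.0042×266) = 0.7228 Ω
V = IR = 0.0372 × 0.7228 = 0.0269 V

0.0269 V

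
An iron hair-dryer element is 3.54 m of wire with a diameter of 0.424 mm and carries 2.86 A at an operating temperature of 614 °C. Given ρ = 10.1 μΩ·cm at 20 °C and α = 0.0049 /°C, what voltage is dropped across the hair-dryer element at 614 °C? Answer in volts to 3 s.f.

ρ = 10.1 μΩ·cm = 1.01×10^-7 Ω·m
A = π(d/2)² = π(2.1200e-04 m)² = 1.412e-07 m²
R₍20₎ = ρL/A = (1.01×10^-7)(3.54)/(1.412e-07) = 2.532 Ω
R₍614₎ = R₍20₎(1 + αΔT) = 2.532 × (1 + 0.0049×594) = 9.903 Ω
V = IR = 2.86 × 9.903 = 28.3 V

28.3 V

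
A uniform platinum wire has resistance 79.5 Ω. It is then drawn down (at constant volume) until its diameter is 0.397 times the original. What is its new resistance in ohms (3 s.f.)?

3200 Ω

Volume constant ⇒ L' = L/r² with r = 0.397. R' = ρL'/A' = ρ(L/r²)/(πr²d₀²/4) = R/r⁴.
R' = 40.26 × 79.5 = 3200 Ω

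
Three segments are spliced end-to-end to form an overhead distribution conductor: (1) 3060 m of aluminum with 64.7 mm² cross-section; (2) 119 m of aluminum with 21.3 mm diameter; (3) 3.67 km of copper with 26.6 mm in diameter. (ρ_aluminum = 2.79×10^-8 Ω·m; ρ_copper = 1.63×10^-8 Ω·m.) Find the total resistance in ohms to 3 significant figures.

Seg 1: A = 64.7 mm² = 6.470e-05 m²
R_1 = (2.79×10^-8)(3060)/(6.470e-05) = 1.32 Ω
Seg 2: A = π(d/2)² = π(1.0650e-02 m)² = 3.563e-04 m²
R_2 = (2.79×10^-8)(119)/(3.563e-04) = 0.009318 Ω
Seg 3: A = π(d/2)² = π(1.3300e-02 m)² = 5.557e-04 m²
R_3 = (1.63×10^-8)(3670)/(5.557e-04) = 0.1076 Ω
R_total = R_1 + R_2 + R_3 = 1.44 Ω

1.44 Ω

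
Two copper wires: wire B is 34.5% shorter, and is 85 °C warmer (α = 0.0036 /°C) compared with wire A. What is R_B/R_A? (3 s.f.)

R ∝ ρL/d² with ρ ∝ (1+αΔT), so R_B/R_A = (1 − 34.5/100) × (1 + 0.0036×85)
= 0.655 × 1.306 = 0.855

0.855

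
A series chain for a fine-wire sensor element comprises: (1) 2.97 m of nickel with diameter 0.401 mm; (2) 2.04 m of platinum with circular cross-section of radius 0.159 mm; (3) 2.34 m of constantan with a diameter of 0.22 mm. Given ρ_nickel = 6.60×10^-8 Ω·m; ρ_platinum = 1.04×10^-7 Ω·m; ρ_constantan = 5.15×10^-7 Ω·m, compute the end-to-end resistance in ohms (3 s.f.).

Seg 1: A = π(d/2)² = π(2.0050e-04 m)² = 1.263e-07 m²
R_1 = (6.60×10^-8)(2.97)/(1.263e-07) = 1.552 Ω
Seg 2: A = πr² = π(1.5900e-04 m)² = 7.942e-08 m²
R_2 = (1.04×10^-7)(2.04)/(7.942e-08) = 2.671 Ω
Seg 3: A = π(d/2)² = π(1.1000e-04 m)² = 3.801e-08 m²
R_3 = (5.15×10^-7)(2.34)/(3.801e-08) = 31.7 Ω
R_total = R_1 + R_2 + R_3 = 35.9 Ω

35.9 Ω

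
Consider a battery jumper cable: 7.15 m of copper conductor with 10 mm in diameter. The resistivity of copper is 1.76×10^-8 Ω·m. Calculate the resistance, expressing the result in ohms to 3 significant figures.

0.00160 Ω

A = π(d/2)² = π(5.0000e-03 m)² = 7.854e-05 m²
R = ρL/A = (1.76×10^-8)(7.15 m)/(7.854e-05 m²) = 0.00160 Ω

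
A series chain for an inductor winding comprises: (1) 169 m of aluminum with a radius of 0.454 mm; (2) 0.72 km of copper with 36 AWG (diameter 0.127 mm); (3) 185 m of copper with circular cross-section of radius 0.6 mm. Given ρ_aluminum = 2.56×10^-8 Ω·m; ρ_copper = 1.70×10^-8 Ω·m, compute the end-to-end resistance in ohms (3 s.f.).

Seg 1: A = πr² = π(4.5400e-04 m)² = 6.475e-07 m²
R_1 = (2.56×10^-8)(169)/(6.475e-07) = 6.681 Ω
Seg 2: A = π(0.127/2 mm)² = π(6.3500e-05 m)² = 1.267e-08 m²
R_2 = (1.70×10^-8)(720)/(1.267e-08) = 966.2 Ω
Seg 3: A = πr² = π(6.0000e-04 m)² = 1.131e-06 m²
R_3 = (1.70×10^-8)(185)/(1.131e-06) = 2.781 Ω
R_total = R_1 + R_2 + R_3 = 976 Ω

976 Ω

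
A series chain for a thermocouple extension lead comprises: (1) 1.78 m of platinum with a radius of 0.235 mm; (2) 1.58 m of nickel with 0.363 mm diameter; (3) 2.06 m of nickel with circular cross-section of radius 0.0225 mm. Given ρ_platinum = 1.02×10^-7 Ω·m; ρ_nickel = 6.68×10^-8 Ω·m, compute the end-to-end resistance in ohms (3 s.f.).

88.6 Ω

Seg 1: A = πr² = π(2.3500e-04 m)² = 1.735e-07 m²
R_1 = (1.02×10^-7)(1.78)/(1.735e-07) = 1.046 Ω
Seg 2: A = π(d/2)² = π(1.8150e-04 m)² = 1.035e-07 m²
R_2 = (6.68×10^-8)(1.58)/(1.035e-07) = 1.02 Ω
Seg 3: A = πr² = π(2.2500e-05 m)² = 1.590e-09 m²
R_3 = (6.68×10^-8)(2.06)/(1.590e-09) = 86.52 Ω
R_total = R_1 + R_2 + R_3 = 88.6 Ω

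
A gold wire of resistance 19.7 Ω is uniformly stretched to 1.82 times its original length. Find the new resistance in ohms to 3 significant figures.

65.3 Ω

Volume constant ⇒ A' = A/k with k = 1.82. R' = ρ(kL)/(A/k) = k²R.
R' = 3.312 × 19.7 = 65.3 Ω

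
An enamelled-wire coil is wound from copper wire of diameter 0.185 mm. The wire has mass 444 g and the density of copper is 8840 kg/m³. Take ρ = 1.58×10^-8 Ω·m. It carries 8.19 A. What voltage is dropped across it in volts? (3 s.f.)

A = π(d/2)² = π(9.2500e-05 m)² = 2.6880e-08 m²
L = m/(density·A) = 0.444/(8840×2.6880e-08) = 1869 m
R = ρL/A = (1.58×10^-8)(1869)/(2.6880e-08) = 1098 Ω
V = IR = 8.19 × 1098 = 9000 V

9000 V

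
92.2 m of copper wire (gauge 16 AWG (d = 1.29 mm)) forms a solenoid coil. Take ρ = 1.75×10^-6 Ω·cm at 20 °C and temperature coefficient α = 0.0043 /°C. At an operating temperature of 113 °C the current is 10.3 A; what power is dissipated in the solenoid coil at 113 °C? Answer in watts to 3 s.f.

ρ = 1.75×10^-6 Ω·cm = 1.75×10^-8 Ω·m
A = π(1.29/2 mm)² = π(6.4500e-04 m)² = 1.307e-06 m²
R₍20₎ = ρL/A = (1.75×10^-8)(92.2)/(1.307e-06) = 1.235 Ω
R₍113₎ = R₍20₎(1 + αΔT) = 1.235 × (1 + 0.0043×93) = 1.728 Ω
P = I²R = (10.3)² × 1.728 = 183 W

183 W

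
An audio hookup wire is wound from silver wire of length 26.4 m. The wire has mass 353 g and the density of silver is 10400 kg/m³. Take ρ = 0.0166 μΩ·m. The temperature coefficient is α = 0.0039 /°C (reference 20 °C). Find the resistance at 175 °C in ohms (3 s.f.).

ρ = 0.0166 μΩ·m = 1.66×10^-8 Ω·m
A = m/(density·L) = 0.353/(10400×26.4) = 1.2857e-06 m²
R = ρL/A = (1.66×10^-8)(26.4)/(1.2857e-06) = 0.3409 Ω
R(175 °C) = 0.3409 × (1 + 0.0039×155) = 0.547 Ω

0.547 Ω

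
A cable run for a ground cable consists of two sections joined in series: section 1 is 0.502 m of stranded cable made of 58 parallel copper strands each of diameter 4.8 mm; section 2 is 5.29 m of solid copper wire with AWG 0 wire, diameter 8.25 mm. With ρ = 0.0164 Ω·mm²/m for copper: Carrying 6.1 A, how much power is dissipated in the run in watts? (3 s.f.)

ρ = 0.0164 Ω·mm²/m = 1.64×10^-8 Ω·m
Section 1: A_strand = π(2.4000e-03)² = 1.810e-05 m²; R₁ = ρL/(N·A_s) = (1.64×10^-8)(0.502)/(58×1.810e-05) = 7.844×10^-6 Ω
Section 2: A = π(8.25/2 mm)² = π(4.1250e-03 m)² = 5.346e-05 m²
R₂ = (1.64×10^-8)(5.29)/(5.346e-05) = 0.001623 Ω
R = R₁ + R₂ = 0.001631 Ω
P = I²R = (6.1)² × 0.001631 = 0.0607 W

0.0607 W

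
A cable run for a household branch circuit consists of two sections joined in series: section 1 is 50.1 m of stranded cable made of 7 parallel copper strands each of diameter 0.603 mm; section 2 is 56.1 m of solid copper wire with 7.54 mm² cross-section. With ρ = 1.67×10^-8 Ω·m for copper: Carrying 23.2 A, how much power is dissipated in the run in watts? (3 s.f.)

Section 1: A_strand = π(3.0150e-04)² = 2.856e-07 m²; R₁ = ρL/(N·A_s) = (1.67×10^-8)(50.1)/(7×2.856e-07) = 0.4185 Ω
Section 2: A = 7.54 mm² = 7.540e-06 m²
R₂ = (1.67×10^-8)(56.1)/(7.540e-06) = 0.1243 Ω
R = R₁ + R₂ = 0.5428 Ω
P = I²R = (23.2)² × 0.5428 = 292 W

292 W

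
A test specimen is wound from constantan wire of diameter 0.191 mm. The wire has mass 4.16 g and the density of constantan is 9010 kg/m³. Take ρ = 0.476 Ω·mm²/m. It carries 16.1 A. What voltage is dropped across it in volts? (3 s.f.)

ρ = 0.476 Ω·mm²/m = 4.76×10^-7 Ω·m
A = π(d/2)² = π(9.5500e-05 m)² = 2.8652e-08 m²
L = m/(density·A) = 0.00416/(9010×2.8652e-08) = 16.11 m
R = ρL/A = (4.76×10^-7)(16.11)/(2.8652e-08) = 267.7 Ω
V = IR = 16.1 × 267.7 = 4310 V

4310 V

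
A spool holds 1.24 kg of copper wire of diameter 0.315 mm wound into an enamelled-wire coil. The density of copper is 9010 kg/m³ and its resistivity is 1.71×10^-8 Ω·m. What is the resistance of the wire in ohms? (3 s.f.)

387 Ω

A = π(d/2)² = π(1.5750e-04 m)² = 7.7931e-08 m²
L = m/(density·A) = 1.24/(9010×7.7931e-08) = 1766 m
R = ρL/A = (1.71×10^-8)(1766)/(7.7931e-08) = 387 Ω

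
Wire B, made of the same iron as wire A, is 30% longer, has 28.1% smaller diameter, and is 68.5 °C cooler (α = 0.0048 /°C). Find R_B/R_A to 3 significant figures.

1.69

R ∝ ρL/d² with ρ ∝ (1+αΔT), so R_B/R_A = (1 + 30/100) × (1 − 28.1/100)⁻² × (1 − 0.0048×68.5)
= 1.3 × 1.934 × 0.6712 = 1.69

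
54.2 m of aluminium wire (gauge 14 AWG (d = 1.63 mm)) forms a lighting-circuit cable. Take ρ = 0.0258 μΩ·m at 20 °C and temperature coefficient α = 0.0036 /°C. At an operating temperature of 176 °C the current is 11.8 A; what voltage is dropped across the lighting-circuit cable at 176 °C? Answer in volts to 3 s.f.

12.3 V

ρ = 0.0258 μΩ·m = 2.58×10^-8 Ω·m
A = π(1.63/2 mm)² = π(8.1500e-04 m)² = 2.087e-06 m²
R₍20₎ = ρL/A = (2.58×10^-8)(54.2)/(2.087e-06) = 0.6701 Ω
R₍176₎ = R₍20₎(1 + αΔT) = 0.6701 × (1 + 0.0036×156) = 1.046 Ω
V = IR = 11.8 × 1.046 = 12.3 V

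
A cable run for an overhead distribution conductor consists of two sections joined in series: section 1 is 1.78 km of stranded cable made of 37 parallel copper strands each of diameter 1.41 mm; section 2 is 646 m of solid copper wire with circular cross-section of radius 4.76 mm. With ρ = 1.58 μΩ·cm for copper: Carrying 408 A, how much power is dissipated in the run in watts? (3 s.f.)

1.05×10^5 W

ρ = 1.58 μΩ·cm = 1.58×10^-8 Ω·m
Section 1: A_strand = π(7.0500e-04)² = 1.561e-06 m²; R₁ = ρL/(N·A_s) = (1.58×10^-8)(1780)/(37×1.561e-06) = 0.4868 Ω
Section 2: A = πr² = π(4.7600e-03 m)² = 7.118e-05 m²
R₂ = (1.58×10^-8)(646)/(7.118e-05) = 0.1434 Ω
R = R₁ + R₂ = 0.6302 Ω
P = I²R = (408)² × 0.6302 = 1.05×10^5 W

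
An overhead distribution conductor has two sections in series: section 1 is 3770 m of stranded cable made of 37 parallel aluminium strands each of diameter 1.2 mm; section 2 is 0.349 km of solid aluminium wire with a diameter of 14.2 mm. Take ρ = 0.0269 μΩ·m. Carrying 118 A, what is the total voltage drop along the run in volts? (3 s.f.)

ρ = 0.0269 μΩ·m = 2.69×10^-8 Ω·m
Section 1: A_strand = π(6.0000e-04)² = 1.131e-06 m²; R₁ = ρL/(N·A_s) = (2.69×10^-8)(3770)/(37×1.131e-06) = 2.423 Ω
Section 2: A = π(d/2)² = π(7.1000e-03 m)² = 1.584e-04 m²
R₂ = (2.69×10^-8)(349)/(1.584e-04) = 0.05928 Ω
R = R₁ + R₂ = 2.483 Ω
V = IR = 118 × 2.483 = 293 V

293 V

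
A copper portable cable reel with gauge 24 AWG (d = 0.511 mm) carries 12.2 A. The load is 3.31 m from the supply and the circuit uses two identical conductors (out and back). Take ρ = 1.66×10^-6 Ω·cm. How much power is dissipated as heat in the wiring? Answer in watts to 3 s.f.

ρ = 1.66×10^-6 Ω·cm = 1.66×10^-8 Ω·m
A = π(0.511/2 mm)² = π(2.5550e-04 m)² = 2.051e-07 m²
Total conductor length (both ways) L = 2 × 3.31 = 6.62 m
R = ρL/A = (1.66×10^-8)(6.62)/(2.051e-07) = 0.5358 Ω
P = I²R = (12.2)² × 0.5358 = 79.8 W

79.8 W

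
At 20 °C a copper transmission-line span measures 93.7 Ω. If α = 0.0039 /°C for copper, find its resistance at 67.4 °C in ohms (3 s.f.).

ΔT = 67.4 − 20 = 47.4 °C
R = R₀(1 + αΔT) = 93.7 × (1 + 0.0039×47.4) = 93.7 × 1.185 = 111 Ω

111 Ω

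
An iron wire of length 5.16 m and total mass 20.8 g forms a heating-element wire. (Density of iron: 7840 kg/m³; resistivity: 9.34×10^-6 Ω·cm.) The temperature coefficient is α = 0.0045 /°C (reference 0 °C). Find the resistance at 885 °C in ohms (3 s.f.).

ρ = 9.34×10^-6 Ω·cm = 9.34×10^-8 Ω·m
A = m/(density·L) = 0.0208/(7840×5.16) = 5.1416e-07 m²
R = ρL/A = (9.34×10^-8)(5.16)/(5.1416e-07) = 0.9373 Ω
R(885 °C) = 0.9373 × (1 + 0.0045×885) = 4.67 Ω

4.67 Ω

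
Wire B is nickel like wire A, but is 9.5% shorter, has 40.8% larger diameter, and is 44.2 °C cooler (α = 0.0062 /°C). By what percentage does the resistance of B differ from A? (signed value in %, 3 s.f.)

-66.9%

R ∝ ρL/d² with ρ ∝ (1+αΔT), so R_B/R_A = (1 − 9.5/100) × (1 + 40.8/100)⁻² × (1 − 0.0062×44.2)
= 0.905 × 0.5044 × 0.726 = 0.3314
(R_B − R_A)/R_A = 0.3314 − 1 = -66.9%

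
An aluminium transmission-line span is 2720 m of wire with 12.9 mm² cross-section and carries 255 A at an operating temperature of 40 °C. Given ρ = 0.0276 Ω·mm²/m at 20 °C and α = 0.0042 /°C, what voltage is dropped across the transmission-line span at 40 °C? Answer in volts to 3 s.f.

1610 V

ρ = 0.0276 Ω·mm²/m = 2.76×10^-8 Ω·m
A = 12.9 mm² = 1.290e-05 m²
R₍20₎ = ρL/A = (2.76×10^-8)(2720)/(1.290e-05) = 5.82 Ω
R₍40₎ = R₍20₎(1 + αΔT) = 5.82 × (1 + 0.0042×20) = 6.308 Ω
V = IR = 255 × 6.308 = 1610 V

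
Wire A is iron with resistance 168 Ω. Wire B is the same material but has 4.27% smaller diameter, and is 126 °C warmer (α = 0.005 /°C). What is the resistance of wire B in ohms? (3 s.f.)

R ∝ ρL/d² with ρ ∝ (1+αΔT), so R_B/R_A = (1 − 4.27/100)⁻² × (1 + 0.005×126)
= 1.091 × 1.63 = 1.779
R_B = 1.779 × 168 = 299 Ω

299 Ω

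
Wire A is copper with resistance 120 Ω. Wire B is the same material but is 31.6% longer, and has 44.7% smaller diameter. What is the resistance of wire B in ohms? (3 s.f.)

516 Ω

R ∝ L/d², so R_B/R_A = (1 + 31.6/100) × (1 − 44.7/100)⁻²
= 1.316 × 3.27 = 4.303
R_B = 4.303 × 120 = 516 Ω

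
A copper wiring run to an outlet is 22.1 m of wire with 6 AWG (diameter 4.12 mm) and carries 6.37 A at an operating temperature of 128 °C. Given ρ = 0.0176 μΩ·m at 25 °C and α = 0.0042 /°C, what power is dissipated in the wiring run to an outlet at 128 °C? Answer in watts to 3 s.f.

1.70 W

ρ = 0.0176 μΩ·m = 1.76×10^-8 Ω·m
A = π(4.12/2 mm)² = π(2.0600e-03 m)² = 1.333e-05 m²
R₍25₎ = ρL/A = (1.76×10^-8)(22.1)/(1.333e-05) = 0.02918 Ω
R₍128₎ = R₍25₎(1 + αΔT) = 0.02918 × (1 + 0.0042×103) = 0.0418 Ω
P = I²R = (6.37)² × 0.0418 = 1.70 W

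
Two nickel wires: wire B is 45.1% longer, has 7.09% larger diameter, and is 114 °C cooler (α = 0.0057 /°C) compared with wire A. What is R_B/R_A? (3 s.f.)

0.443

R ∝ ρL/d² with ρ ∝ (1+αΔT), so R_B/R_A = (1 + 45.1/100) × (1 + 7.09/100)⁻² × (1 − 0.0057×114)
= 1.451 × 0.872 × 0.3502 = 0.443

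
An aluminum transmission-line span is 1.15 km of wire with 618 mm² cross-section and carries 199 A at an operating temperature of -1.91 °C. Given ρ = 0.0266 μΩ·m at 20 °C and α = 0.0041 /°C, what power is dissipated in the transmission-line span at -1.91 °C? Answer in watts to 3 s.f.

ρ = 0.0266 μΩ·m = 2.66×10^-8 Ω·m
A = 618 mm² = 6.180e-04 m²
R₍20₎ = ρL/A = (2.66×10^-8)(1150)/(6.180e-04) = 0.0495 Ω
R₍-1.91₎ = R₍20₎(1 + αΔT) = 0.0495 × (1 + 0.0041×-21.9) = 0.04505 Ω
P = I²R = (199)² × 0.04505 = 1780 W

1780 W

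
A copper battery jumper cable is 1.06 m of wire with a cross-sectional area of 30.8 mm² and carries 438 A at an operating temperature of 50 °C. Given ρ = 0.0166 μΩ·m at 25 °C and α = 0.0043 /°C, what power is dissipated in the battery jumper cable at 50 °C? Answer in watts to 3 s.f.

ρ = 0.0166 μΩ·m = 1.66×10^-8 Ω·m
A = 30.8 mm² = 3.080e-05 m²
R₍25₎ = ρL/A = (1.66×10^-8)(1.06)/(3.080e-05) = 5.713×10^-4 Ω
R₍50₎ = R₍25₎(1 + αΔT) = 5.713×10^-4 × (1 + 0.0043×25) = 6.327×10^-4 Ω
P = I²R = (438)² × 6.327×10^-4 = 121 W

121 W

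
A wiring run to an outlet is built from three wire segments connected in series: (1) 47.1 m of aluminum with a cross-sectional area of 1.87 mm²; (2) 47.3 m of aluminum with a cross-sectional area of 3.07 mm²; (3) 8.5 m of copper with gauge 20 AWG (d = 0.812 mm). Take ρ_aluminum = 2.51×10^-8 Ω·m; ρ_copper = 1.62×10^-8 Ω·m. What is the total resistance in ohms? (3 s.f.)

1.28 Ω

Seg 1: A = 1.87 mm² = 1.870e-06 m²
R_1 = (2.51×10^-8)(47.1)/(1.870e-06) = 0.6322 Ω
Seg 2: A = 3.07 mm² = 3.070e-06 m²
R_2 = (2.51×10^-8)(47.3)/(3.070e-06) = 0.3867 Ω
Seg 3: A = π(0.812/2 mm)² = π(4.0600e-04 m)² = 5.178e-07 m²
R_3 = (1.62×10^-8)(8.5)/(5.178e-07) = 0.2659 Ω
R_total = R_1 + R_2 + R_3 = 1.28 Ω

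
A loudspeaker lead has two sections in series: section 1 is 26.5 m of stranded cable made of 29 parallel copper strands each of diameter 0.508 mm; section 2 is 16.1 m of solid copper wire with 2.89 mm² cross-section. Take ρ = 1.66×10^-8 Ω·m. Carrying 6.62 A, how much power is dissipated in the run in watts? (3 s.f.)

Section 1: A_strand = π(2.5400e-04)² = 2.027e-07 m²; R₁ = ρL/(N·A_s) = (1.66×10^-8)(26.5)/(29×2.027e-07) = 0.07484 Ω
Section 2: A = 2.89 mm² = 2.890e-06 m²
R₂ = (1.66×10^-8)(16.1)/(2.890e-06) = 0.09248 Ω
R = R₁ + R₂ = 0.1673 Ω
P = I²R = (6.62)² × 0.1673 = 7.33 W

7.33 W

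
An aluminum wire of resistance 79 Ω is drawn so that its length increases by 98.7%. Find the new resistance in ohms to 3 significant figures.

312 Ω

k = 1 + 98.7/100 = 1.987; volume constant ⇒ A' = A/k, so R' = k²R.
R' = 3.948 × 79 = 312 Ω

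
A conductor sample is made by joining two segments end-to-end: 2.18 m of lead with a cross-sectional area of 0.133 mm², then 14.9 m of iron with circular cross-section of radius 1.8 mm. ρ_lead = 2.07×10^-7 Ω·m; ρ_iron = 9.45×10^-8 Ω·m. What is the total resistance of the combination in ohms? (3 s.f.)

Segment 1: A = 0.133 mm² = 1.330e-07 m²
R₁ = ρL/A = (2.07×10^-7)(2.18)/(1.330e-07) = 3.393 Ω
Segment 2: A = πr² = π(1.8000e-03 m)² = 1.018e-05 m²
R₂ = (9.45×10^-8)(14.9)/(1.018e-05) = 0.1383 Ω
R = R₁ + R₂ = 3.53 Ω

3.53 Ω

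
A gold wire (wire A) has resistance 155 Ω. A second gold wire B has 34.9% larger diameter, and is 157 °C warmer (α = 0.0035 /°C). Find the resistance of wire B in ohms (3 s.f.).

R ∝ ρL/d² with ρ ∝ (1+αΔT), so R_B/R_A = (1 + 34.9/100)⁻² × (1 + 0.0035×157)
= 0.5495 × 1.55 = 0.8515
R_B = 0.8515 × 155 = 132 Ω

132 Ω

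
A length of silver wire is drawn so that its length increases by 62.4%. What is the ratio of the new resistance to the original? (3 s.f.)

2.64

k = 1 + 62.4/100 = 1.624; volume constant ⇒ A' = A/k, so R' = k²R.
Factor = 2.64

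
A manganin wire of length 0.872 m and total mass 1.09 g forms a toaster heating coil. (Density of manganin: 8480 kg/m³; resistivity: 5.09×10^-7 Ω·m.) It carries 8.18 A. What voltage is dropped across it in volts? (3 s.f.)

24.6 V

A = m/(density·L) = 0.00109/(8480×0.872) = 1.4741e-07 m²
R = ρL/A = (5.09×10^-7)(0.872)/(1.4741e-07) = 3.011 Ω
V = IR = 8.18 × 3.011 = 24.6 V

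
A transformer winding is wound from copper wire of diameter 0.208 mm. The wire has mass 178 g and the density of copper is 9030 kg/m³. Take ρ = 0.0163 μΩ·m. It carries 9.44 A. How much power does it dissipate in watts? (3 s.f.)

24800 W

ρ = 0.0163 μΩ·m = 1.63×10^-8 Ω·m
A = π(d/2)² = π(1.0400e-04 m)² = 3.3979e-08 m²
L = m/(density·A) = 0.178/(9030×3.3979e-08) = 580.1 m
R = ρL/A = (1.63×10^-8)(580.1)/(3.3979e-08) = 278.3 Ω
P = I²R = (9.44)² × 278.3 = 24800 W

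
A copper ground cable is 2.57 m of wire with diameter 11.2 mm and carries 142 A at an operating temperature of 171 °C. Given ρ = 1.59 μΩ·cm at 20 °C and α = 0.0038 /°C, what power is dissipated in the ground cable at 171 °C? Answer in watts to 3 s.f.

ρ = 1.59 μΩ·cm = 1.59×10^-8 Ω·m
A = π(d/2)² = π(5.6000e-03 m)² = 9.852e-05 m²
R₍20₎ = ρL/A = (1.59×10^-8)(2.57)/(9.852e-05) = 4.148×10^-4 Ω
R₍171₎ = R₍20₎(1 + αΔT) = 4.148×10^-4 × (1 + 0.0038×151) = 6.528×10^-4 Ω
P = I²R = (142)² × 6.528×10^-4 = 13.2 W

13.2 W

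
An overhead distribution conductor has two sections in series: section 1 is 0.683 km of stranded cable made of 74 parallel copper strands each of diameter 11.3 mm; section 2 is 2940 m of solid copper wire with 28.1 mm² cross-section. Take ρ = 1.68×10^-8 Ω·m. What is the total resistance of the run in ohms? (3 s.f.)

1.76 Ω

Section 1: A_strand = π(5.6500e-03)² = 1.003e-04 m²; R₁ = ρL/(N·A_s) = (1.68×10^-8)(683)/(74×1.003e-04) = 0.001546 Ω
Section 2: A = 28.1 mm² = 2.810e-05 m²
R₂ = (1.68×10^-8)(2940)/(2.810e-05) = 1.758 Ω
R = R₁ + R₂ = 1.76 Ω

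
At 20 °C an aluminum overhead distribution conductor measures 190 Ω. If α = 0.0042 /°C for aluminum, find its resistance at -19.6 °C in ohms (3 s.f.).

158 Ω

ΔT = -19.6 − 20 = -39.6 °C
R = R₀(1 + αΔT) = 190 × (1 + 0.0042×-39.6) = 190 × 0.8337 = 158 Ω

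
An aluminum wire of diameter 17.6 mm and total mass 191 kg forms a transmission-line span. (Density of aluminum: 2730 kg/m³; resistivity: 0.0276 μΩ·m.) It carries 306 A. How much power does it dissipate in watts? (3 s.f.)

3050 W

ρ = 0.0276 μΩ·m = 2.76×10^-8 Ω·m
A = π(d/2)² = π(8.8000e-03 m)² = 2.4328e-04 m²
L = m/(density·A) = 191/(2730×2.4328e-04) = 287.6 m
R = ρL/A = (2.76×10^-8)(287.6)/(2.4328e-04) = 0.03262 Ω
P = I²R = (306)² × 0.03262 = 3050 W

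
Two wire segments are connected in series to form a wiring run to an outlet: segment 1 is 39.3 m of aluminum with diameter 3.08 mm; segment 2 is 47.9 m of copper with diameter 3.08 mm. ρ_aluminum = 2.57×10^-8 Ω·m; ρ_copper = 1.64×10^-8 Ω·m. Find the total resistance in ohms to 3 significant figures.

0.241 Ω

Segment 1: A = π(d/2)² = π(1.5400e-03 m)² = 7.451e-06 m²
R₁ = ρL/A = (2.57×10^-8)(39.3)/(7.451e-06) = 0.1356 Ω
R₂ = (1.64×10^-8)(47.9)/(7.451e-06) = 0.1054 Ω
R = R₁ + R₂ = 0.241 Ω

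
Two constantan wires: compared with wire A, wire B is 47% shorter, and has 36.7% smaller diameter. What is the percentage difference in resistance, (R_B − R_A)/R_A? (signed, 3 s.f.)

32.3%

R ∝ L/d², so R_B/R_A = (1 − 47/100) × (1 − 36.7/100)⁻²
= 0.53 × 2.496 = 1.323
(R_B − R_A)/R_A = 1.323 − 1 = 32.3%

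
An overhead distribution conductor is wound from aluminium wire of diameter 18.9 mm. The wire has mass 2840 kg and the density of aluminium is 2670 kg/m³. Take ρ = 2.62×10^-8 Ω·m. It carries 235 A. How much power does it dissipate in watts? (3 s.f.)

19600 W

A = π(d/2)² = π(9.4500e-03 m)² = 2.8055e-04 m²
L = m/(density·A) = 2840/(2670×2.8055e-04) = 3791 m
R = ρL/A = (2.62×10^-8)(3791)/(2.8055e-04) = 0.3541 Ω
P = I²R = (235)² × 0.3541 = 19600 W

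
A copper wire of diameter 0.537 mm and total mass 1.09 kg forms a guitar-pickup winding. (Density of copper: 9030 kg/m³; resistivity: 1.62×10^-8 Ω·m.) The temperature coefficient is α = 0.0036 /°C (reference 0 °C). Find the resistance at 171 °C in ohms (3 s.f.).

A = π(d/2)² = π(2.6850e-04 m)² = 2.2648e-07 m²
L = m/(density·A) = 1.09/(9030×2.2648e-07) = 533 m
R = ρL/A = (1.62×10^-8)(533)/(2.2648e-07) = 38.12 Ω
R(171 °C) = 38.12 × (1 + 0.0036×171) = 61.6 Ω

61.6 Ω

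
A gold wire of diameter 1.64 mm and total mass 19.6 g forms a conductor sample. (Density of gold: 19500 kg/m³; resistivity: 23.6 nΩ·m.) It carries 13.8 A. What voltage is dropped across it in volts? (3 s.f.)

0.0734 V

ρ = 23.6 nΩ·m = 2.36×10^-8 Ω·m
A = π(d/2)² = π(8.2000e-04 m)² = 2.1124e-06 m²
L = m/(density·A) = 0.0196/(19500×2.1124e-06) = 0.4758 m
R = ρL/A = (2.36×10^-8)(0.4758)/(2.1124e-06) = 0.005316 Ω
V = IR = 13.8 × 0.005316 = 0.0734 V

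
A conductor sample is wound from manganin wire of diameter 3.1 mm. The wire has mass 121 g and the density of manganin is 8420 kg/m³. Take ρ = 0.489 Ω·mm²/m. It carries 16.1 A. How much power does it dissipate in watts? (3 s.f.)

ρ = 0.489 Ω·mm²/m = 4.89×10^-7 Ω·m
A = π(d/2)² = π(1.5500e-03 m)² = 7.5477e-06 m²
L = m/(density·A) = 0.121/(8420×7.5477e-06) = 1.904 m
R = ρL/A = (4.89×10^-7)(1.904)/(7.5477e-06) = 0.1234 Ω
P = I²R = (16.1)² × 0.1234 = 32.0 W

32.0 W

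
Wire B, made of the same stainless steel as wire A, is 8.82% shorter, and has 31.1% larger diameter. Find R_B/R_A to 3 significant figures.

0.531

R ∝ L/d², so R_B/R_A = (1 − 8.82/100) × (1 + 31.1/100)⁻²
= 0.9118 × 0.5818 = 0.531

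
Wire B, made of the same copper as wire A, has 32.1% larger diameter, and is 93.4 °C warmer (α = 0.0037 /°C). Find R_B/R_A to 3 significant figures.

0.771

R ∝ ρL/d² with ρ ∝ (1+αΔT), so R_B/R_A = (1 + 32.1/100)⁻² × (1 + 0.0037×93.4)
= 0.573 × 1.346 = 0.771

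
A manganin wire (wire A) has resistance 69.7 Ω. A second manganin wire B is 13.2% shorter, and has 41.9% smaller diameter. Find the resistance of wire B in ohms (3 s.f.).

179 Ω

R ∝ L/d², so R_B/R_A = (1 − 13.2/100) × (1 − 41.9/100)⁻²
= 0.868 × 2.962 = 2.571
R_B = 2.571 × 69.7 = 179 Ω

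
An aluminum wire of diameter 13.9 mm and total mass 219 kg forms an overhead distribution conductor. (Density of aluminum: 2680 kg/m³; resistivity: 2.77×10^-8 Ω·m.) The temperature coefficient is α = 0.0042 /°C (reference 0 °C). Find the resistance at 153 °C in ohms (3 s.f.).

A = π(d/2)² = π(6.9500e-03 m)² = 1.5175e-04 m²
L = m/(density·A) = 219/(2680×1.5175e-04) = 538.5 m
R = ρL/A = (2.77×10^-8)(538.5)/(1.5175e-04) = 0.0983 Ω
R(153 °C) = 0.0983 × (1 + 0.0042×153) = 0.161 Ω

0.161 Ω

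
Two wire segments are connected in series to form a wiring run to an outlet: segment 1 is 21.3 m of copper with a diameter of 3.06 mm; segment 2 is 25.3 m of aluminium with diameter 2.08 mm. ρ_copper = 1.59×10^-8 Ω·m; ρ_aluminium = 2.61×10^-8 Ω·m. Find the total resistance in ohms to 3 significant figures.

0.240 Ω

Segment 1: A = π(d/2)² = π(1.5300e-03 m)² = 7.354e-06 m²
R₁ = ρL/A = (1.59×10^-8)(21.3)/(7.354e-06) = 0.04605 Ω
Segment 2: A = π(d/2)² = π(1.0400e-03 m)² = 3.398e-06 m²
R₂ = (2.61×10^-8)(25.3)/(3.398e-06) = 0.1943 Ω
R = R₁ + R₂ = 0.240 Ω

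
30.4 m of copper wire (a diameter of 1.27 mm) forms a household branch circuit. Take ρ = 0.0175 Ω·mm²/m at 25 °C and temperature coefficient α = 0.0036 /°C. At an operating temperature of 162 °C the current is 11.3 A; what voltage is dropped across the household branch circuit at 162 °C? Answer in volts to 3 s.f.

ρ = 0.0175 Ω·mm²/m = 1.75×10^-8 Ω·m
A = π(d/2)² = π(6.3500e-04 m)² = 1.267e-06 m²
R₍25₎ = ρL/A = (1.75×10^-8)(30.4)/(1.267e-06) = 0.42 Ω
R₍162₎ = R₍25₎(1 + αΔT) = 0.42 × (1 + 0.0036×137) = 0.6271 Ω
V = IR = 11.3 × 0.6271 = 7.09 V

7.09 V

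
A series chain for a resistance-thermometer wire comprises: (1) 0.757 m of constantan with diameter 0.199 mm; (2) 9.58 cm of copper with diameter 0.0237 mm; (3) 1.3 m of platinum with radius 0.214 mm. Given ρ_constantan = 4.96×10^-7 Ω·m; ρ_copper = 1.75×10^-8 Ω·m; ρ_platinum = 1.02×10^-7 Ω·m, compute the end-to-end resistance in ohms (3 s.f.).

Seg 1: A = π(d/2)² = π(9.9500e-05 m)² = 3.110e-08 m²
R_1 = (4.96×10^-7)(0.757)/(3.110e-08) = 12.07 Ω
Seg 2: A = π(d/2)² = π(1.1850e-05 m)² = 4.412e-10 m²
R_2 = (1.75×10^-8)(0.0958)/(4.412e-10) = 3.8 Ω
Seg 3: A = πr² = π(2.1400e-04 m)² = 1.439e-07 m²
R_3 = (1.02×10^-7)(1.3)/(1.439e-07) = 0.9217 Ω
R_total = R_1 + R_2 + R_3 = 16.8 Ω

16.8 Ω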